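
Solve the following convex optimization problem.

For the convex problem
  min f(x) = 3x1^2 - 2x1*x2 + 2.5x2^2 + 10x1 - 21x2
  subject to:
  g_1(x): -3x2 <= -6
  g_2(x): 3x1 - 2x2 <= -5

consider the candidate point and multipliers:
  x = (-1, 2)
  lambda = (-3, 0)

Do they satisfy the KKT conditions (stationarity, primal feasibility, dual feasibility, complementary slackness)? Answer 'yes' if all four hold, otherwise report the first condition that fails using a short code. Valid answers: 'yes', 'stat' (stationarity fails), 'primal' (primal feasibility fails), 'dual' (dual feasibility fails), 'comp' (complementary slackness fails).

Gradient of f: grad f(x) = Q x + c = (0, -9)
Constraint values g_i(x) = a_i^T x - b_i:
  g_1((-1, 2)) = 0
  g_2((-1, 2)) = -2
Stationarity residual: grad f(x) + sum_i lambda_i a_i = (0, 0)
  -> stationarity OK
Primal feasibility (all g_i <= 0): OK
Dual feasibility (all lambda_i >= 0): FAILS
Complementary slackness (lambda_i * g_i(x) = 0 for all i): OK

Verdict: the first failing condition is dual_feasibility -> dual.

dual


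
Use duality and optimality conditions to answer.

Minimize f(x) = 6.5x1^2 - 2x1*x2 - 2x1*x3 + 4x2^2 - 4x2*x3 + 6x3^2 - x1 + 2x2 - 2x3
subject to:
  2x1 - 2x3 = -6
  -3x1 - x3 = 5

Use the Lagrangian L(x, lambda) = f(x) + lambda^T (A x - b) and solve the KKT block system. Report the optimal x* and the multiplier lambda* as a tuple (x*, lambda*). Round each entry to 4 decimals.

Form the Lagrangian:
  L(x, lambda) = (1/2) x^T Q x + c^T x + lambda^T (A x - b)
Stationarity (grad_x L = 0): Q x + c + A^T lambda = 0.
Primal feasibility: A x = b.

This gives the KKT block system:
  [ Q   A^T ] [ x     ]   [-c ]
  [ A    0  ] [ lambda ] = [ b ]

Solving the linear system:
  x*      = (-2, -0.25, 1)
  lambda* = (9.1875, -3.375)
  f(x*)   = 35.75

x* = (-2, -0.25, 1), lambda* = (9.1875, -3.375)


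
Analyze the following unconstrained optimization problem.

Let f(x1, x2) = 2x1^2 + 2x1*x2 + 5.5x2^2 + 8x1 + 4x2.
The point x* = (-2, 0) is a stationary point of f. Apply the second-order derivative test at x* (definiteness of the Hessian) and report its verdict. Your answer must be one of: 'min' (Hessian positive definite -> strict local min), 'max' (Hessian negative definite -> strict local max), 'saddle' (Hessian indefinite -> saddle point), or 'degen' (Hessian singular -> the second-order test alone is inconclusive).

Compute the Hessian H = grad^2 f:
  H = [[4, 2], [2, 11]]
Verify stationarity: grad f(x*) = H x* + g = (0, 0).
Eigenvalues of H: 3.4689, 11.5311.
Both eigenvalues > 0, so H is positive definite -> x* is a strict local min.

min


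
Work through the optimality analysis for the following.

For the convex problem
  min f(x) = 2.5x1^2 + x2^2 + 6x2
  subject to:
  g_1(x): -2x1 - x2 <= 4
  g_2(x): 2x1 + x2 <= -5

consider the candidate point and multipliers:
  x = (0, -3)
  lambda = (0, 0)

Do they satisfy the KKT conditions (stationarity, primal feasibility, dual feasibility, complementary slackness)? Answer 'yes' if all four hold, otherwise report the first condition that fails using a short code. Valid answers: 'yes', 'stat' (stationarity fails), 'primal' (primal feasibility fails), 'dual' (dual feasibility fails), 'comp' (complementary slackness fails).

Gradient of f: grad f(x) = Q x + c = (0, 0)
Constraint values g_i(x) = a_i^T x - b_i:
  g_1((0, -3)) = -1
  g_2((0, -3)) = 2
Stationarity residual: grad f(x) + sum_i lambda_i a_i = (0, 0)
  -> stationarity OK
Primal feasibility (all g_i <= 0): FAILS
Dual feasibility (all lambda_i >= 0): OK
Complementary slackness (lambda_i * g_i(x) = 0 for all i): OK

Verdict: the first failing condition is primal_feasibility -> primal.

primal


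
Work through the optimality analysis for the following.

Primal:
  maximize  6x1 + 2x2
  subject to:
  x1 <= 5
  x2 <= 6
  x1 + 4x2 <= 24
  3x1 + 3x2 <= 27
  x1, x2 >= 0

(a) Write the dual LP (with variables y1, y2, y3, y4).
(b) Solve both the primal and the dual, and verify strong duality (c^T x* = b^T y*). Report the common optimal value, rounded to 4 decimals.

The standard primal-dual pair for 'max c^T x s.t. A x <= b, x >= 0' is:
  Dual:  min b^T y  s.t.  A^T y >= c,  y >= 0.

So the dual LP is:
  minimize  5y1 + 6y2 + 24y3 + 27y4
  subject to:
    y1 + y3 + 3y4 >= 6
    y2 + 4y3 + 3y4 >= 2
    y1, y2, y3, y4 >= 0

Solving the primal: x* = (5, 4).
  primal value c^T x* = 38.
Solving the dual: y* = (4, 0, 0, 0.6667).
  dual value b^T y* = 38.
Strong duality: c^T x* = b^T y*. Confirmed.

38


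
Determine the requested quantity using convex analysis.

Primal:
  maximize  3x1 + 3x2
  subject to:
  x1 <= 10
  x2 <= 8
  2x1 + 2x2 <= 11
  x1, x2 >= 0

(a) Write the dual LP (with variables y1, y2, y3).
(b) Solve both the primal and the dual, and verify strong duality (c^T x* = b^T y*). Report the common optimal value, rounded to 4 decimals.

The standard primal-dual pair for 'max c^T x s.t. A x <= b, x >= 0' is:
  Dual:  min b^T y  s.t.  A^T y >= c,  y >= 0.

So the dual LP is:
  minimize  10y1 + 8y2 + 11y3
  subject to:
    y1 + 2y3 >= 3
    y2 + 2y3 >= 3
    y1, y2, y3 >= 0

Solving the primal: x* = (5.5, 0).
  primal value c^T x* = 16.5.
Solving the dual: y* = (0, 0, 1.5).
  dual value b^T y* = 16.5.
Strong duality: c^T x* = b^T y*. Confirmed.

16.5


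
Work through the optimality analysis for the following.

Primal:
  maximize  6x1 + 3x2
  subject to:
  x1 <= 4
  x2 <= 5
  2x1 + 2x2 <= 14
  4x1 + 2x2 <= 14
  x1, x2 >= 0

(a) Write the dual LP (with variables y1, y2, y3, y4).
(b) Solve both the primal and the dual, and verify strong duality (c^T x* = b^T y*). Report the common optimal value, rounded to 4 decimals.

The standard primal-dual pair for 'max c^T x s.t. A x <= b, x >= 0' is:
  Dual:  min b^T y  s.t.  A^T y >= c,  y >= 0.

So the dual LP is:
  minimize  4y1 + 5y2 + 14y3 + 14y4
  subject to:
    y1 + 2y3 + 4y4 >= 6
    y2 + 2y3 + 2y4 >= 3
    y1, y2, y3, y4 >= 0

Solving the primal: x* = (3.5, 0).
  primal value c^T x* = 21.
Solving the dual: y* = (0, 0, 0, 1.5).
  dual value b^T y* = 21.
Strong duality: c^T x* = b^T y*. Confirmed.

21


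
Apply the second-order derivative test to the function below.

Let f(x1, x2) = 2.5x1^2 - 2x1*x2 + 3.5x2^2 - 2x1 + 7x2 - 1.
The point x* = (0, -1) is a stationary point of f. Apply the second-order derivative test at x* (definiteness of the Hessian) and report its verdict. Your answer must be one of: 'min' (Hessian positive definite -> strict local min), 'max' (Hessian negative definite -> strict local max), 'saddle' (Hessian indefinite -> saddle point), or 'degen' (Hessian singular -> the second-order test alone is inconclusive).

Compute the Hessian H = grad^2 f:
  H = [[5, -2], [-2, 7]]
Verify stationarity: grad f(x*) = H x* + g = (0, 0).
Eigenvalues of H: 3.7639, 8.2361.
Both eigenvalues > 0, so H is positive definite -> x* is a strict local min.

min


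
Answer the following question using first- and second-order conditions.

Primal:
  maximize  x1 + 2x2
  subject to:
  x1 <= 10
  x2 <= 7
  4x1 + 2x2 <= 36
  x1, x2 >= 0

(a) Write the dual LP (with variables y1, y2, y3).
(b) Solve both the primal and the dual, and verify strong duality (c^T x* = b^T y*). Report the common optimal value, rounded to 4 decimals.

The standard primal-dual pair for 'max c^T x s.t. A x <= b, x >= 0' is:
  Dual:  min b^T y  s.t.  A^T y >= c,  y >= 0.

So the dual LP is:
  minimize  10y1 + 7y2 + 36y3
  subject to:
    y1 + 4y3 >= 1
    y2 + 2y3 >= 2
    y1, y2, y3 >= 0

Solving the primal: x* = (5.5, 7).
  primal value c^T x* = 19.5.
Solving the dual: y* = (0, 1.5, 0.25).
  dual value b^T y* = 19.5.
Strong duality: c^T x* = b^T y*. Confirmed.

19.5


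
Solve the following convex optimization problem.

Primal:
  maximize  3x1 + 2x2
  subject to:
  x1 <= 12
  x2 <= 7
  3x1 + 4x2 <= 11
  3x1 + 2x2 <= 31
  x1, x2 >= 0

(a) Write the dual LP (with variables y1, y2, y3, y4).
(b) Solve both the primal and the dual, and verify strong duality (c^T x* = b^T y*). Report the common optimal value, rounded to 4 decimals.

The standard primal-dual pair for 'max c^T x s.t. A x <= b, x >= 0' is:
  Dual:  min b^T y  s.t.  A^T y >= c,  y >= 0.

So the dual LP is:
  minimize  12y1 + 7y2 + 11y3 + 31y4
  subject to:
    y1 + 3y3 + 3y4 >= 3
    y2 + 4y3 + 2y4 >= 2
    y1, y2, y3, y4 >= 0

Solving the primal: x* = (3.6667, 0).
  primal value c^T x* = 11.
Solving the dual: y* = (0, 0, 1, 0).
  dual value b^T y* = 11.
Strong duality: c^T x* = b^T y*. Confirmed.

11


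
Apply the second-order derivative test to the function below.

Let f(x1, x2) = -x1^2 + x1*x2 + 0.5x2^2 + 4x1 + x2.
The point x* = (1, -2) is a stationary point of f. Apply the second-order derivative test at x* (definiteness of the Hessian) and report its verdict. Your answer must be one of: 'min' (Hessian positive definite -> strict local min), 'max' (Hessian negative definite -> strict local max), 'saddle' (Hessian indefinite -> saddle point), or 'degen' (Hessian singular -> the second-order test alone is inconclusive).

Compute the Hessian H = grad^2 f:
  H = [[-2, 1], [1, 1]]
Verify stationarity: grad f(x*) = H x* + g = (0, 0).
Eigenvalues of H: -2.3028, 1.3028.
Eigenvalues have mixed signs, so H is indefinite -> x* is a saddle point.

saddle


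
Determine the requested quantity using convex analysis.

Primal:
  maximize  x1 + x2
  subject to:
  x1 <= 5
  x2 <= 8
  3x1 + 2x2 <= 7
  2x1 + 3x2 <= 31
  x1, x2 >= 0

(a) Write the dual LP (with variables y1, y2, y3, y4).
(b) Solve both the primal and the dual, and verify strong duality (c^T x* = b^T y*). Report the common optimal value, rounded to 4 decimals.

The standard primal-dual pair for 'max c^T x s.t. A x <= b, x >= 0' is:
  Dual:  min b^T y  s.t.  A^T y >= c,  y >= 0.

So the dual LP is:
  minimize  5y1 + 8y2 + 7y3 + 31y4
  subject to:
    y1 + 3y3 + 2y4 >= 1
    y2 + 2y3 + 3y4 >= 1
    y1, y2, y3, y4 >= 0

Solving the primal: x* = (0, 3.5).
  primal value c^T x* = 3.5.
Solving the dual: y* = (0, 0, 0.5, 0).
  dual value b^T y* = 3.5.
Strong duality: c^T x* = b^T y*. Confirmed.

3.5


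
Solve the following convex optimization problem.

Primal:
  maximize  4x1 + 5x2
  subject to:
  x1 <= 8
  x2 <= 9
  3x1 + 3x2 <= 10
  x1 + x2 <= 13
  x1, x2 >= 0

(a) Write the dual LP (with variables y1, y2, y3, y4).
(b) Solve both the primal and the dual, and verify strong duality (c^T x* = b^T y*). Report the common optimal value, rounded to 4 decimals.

The standard primal-dual pair for 'max c^T x s.t. A x <= b, x >= 0' is:
  Dual:  min b^T y  s.t.  A^T y >= c,  y >= 0.

So the dual LP is:
  minimize  8y1 + 9y2 + 10y3 + 13y4
  subject to:
    y1 + 3y3 + y4 >= 4
    y2 + 3y3 + y4 >= 5
    y1, y2, y3, y4 >= 0

Solving the primal: x* = (0, 3.3333).
  primal value c^T x* = 16.6667.
Solving the dual: y* = (0, 0, 1.6667, 0).
  dual value b^T y* = 16.6667.
Strong duality: c^T x* = b^T y*. Confirmed.

16.6667


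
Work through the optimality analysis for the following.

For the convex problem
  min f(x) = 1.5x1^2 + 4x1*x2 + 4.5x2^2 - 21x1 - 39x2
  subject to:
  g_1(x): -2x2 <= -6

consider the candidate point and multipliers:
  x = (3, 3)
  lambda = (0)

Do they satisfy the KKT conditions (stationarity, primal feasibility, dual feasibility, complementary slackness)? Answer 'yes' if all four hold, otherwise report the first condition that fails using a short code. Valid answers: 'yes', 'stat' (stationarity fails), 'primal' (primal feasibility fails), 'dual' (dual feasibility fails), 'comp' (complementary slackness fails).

Gradient of f: grad f(x) = Q x + c = (0, 0)
Constraint values g_i(x) = a_i^T x - b_i:
  g_1((3, 3)) = 0
Stationarity residual: grad f(x) + sum_i lambda_i a_i = (0, 0)
  -> stationarity OK
Primal feasibility (all g_i <= 0): OK
Dual feasibility (all lambda_i >= 0): OK
Complementary slackness (lambda_i * g_i(x) = 0 for all i): OK

Verdict: yes, KKT holds.

yes


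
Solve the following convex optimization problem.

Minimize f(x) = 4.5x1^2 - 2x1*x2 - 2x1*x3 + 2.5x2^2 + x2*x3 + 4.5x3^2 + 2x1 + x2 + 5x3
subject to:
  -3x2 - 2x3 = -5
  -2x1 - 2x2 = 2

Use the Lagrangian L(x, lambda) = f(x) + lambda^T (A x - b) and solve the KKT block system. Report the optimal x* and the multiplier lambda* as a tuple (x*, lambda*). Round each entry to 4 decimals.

Form the Lagrangian:
  L(x, lambda) = (1/2) x^T Q x + c^T x + lambda^T (A x - b)
Stationarity (grad_x L = 0): Q x + c + A^T lambda = 0.
Primal feasibility: A x = b.

This gives the KKT block system:
  [ Q   A^T ] [ x     ]   [-c ]
  [ A    0  ] [ lambda ] = [ b ]

Solving the linear system:
  x*      = (-1.9145, 0.9145, 1.1282)
  lambda* = (9.9487, -9.6581)
  f(x*)   = 35.8932

x* = (-1.9145, 0.9145, 1.1282), lambda* = (9.9487, -9.6581)


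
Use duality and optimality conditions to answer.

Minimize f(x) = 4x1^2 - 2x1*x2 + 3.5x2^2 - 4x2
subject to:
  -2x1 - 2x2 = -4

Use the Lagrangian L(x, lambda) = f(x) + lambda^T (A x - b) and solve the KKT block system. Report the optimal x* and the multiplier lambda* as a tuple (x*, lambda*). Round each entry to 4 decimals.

Form the Lagrangian:
  L(x, lambda) = (1/2) x^T Q x + c^T x + lambda^T (A x - b)
Stationarity (grad_x L = 0): Q x + c + A^T lambda = 0.
Primal feasibility: A x = b.

This gives the KKT block system:
  [ Q   A^T ] [ x     ]   [-c ]
  [ A    0  ] [ lambda ] = [ b ]

Solving the linear system:
  x*      = (0.7368, 1.2632)
  lambda* = (1.6842)
  f(x*)   = 0.8421

x* = (0.7368, 1.2632), lambda* = (1.6842)


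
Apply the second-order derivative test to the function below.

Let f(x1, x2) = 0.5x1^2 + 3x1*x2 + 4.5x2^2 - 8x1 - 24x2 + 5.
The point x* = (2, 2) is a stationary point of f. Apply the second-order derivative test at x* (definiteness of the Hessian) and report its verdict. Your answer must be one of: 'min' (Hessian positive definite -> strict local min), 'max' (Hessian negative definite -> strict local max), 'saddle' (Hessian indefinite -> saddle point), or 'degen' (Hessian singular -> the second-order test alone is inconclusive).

Compute the Hessian H = grad^2 f:
  H = [[1, 3], [3, 9]]
Verify stationarity: grad f(x*) = H x* + g = (0, 0).
Eigenvalues of H: 0, 10.
H has a zero eigenvalue (singular; positive semidefinite but not definite), so H is neither positive definite, negative definite, nor indefinite. The second-order test alone is inconclusive -> degen.
(Indeed, f is constant along the null direction of H through x*, so x* is not a strict local extremum.)

degen


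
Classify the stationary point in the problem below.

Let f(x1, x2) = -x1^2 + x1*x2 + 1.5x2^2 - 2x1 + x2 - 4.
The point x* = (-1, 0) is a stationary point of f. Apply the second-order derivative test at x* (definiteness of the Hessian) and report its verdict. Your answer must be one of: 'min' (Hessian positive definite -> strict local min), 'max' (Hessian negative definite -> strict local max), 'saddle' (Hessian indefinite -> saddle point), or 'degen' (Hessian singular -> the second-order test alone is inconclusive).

Compute the Hessian H = grad^2 f:
  H = [[-2, 1], [1, 3]]
Verify stationarity: grad f(x*) = H x* + g = (0, 0).
Eigenvalues of H: -2.1926, 3.1926.
Eigenvalues have mixed signs, so H is indefinite -> x* is a saddle point.

saddle


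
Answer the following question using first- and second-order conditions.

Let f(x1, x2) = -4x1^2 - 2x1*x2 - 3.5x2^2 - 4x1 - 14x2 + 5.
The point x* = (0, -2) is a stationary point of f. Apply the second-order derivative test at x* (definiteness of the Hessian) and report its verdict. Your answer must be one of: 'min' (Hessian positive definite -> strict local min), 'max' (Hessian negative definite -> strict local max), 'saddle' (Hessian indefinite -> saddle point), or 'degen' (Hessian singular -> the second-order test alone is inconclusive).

Compute the Hessian H = grad^2 f:
  H = [[-8, -2], [-2, -7]]
Verify stationarity: grad f(x*) = H x* + g = (0, 0).
Eigenvalues of H: -9.5616, -5.4384.
Both eigenvalues < 0, so H is negative definite -> x* is a strict local max.

max


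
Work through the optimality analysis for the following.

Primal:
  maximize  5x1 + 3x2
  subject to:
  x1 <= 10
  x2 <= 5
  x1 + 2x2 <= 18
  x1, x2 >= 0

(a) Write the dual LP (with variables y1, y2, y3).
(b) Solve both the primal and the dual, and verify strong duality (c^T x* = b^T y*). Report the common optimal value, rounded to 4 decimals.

The standard primal-dual pair for 'max c^T x s.t. A x <= b, x >= 0' is:
  Dual:  min b^T y  s.t.  A^T y >= c,  y >= 0.

So the dual LP is:
  minimize  10y1 + 5y2 + 18y3
  subject to:
    y1 + y3 >= 5
    y2 + 2y3 >= 3
    y1, y2, y3 >= 0

Solving the primal: x* = (10, 4).
  primal value c^T x* = 62.
Solving the dual: y* = (3.5, 0, 1.5).
  dual value b^T y* = 62.
Strong duality: c^T x* = b^T y*. Confirmed.

62


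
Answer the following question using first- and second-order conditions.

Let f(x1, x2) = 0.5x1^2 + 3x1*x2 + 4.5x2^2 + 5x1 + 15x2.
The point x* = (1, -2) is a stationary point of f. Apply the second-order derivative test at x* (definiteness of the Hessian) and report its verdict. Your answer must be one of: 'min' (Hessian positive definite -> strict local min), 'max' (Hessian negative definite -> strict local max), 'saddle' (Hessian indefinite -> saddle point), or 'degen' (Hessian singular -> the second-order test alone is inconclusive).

Compute the Hessian H = grad^2 f:
  H = [[1, 3], [3, 9]]
Verify stationarity: grad f(x*) = H x* + g = (0, 0).
Eigenvalues of H: 0, 10.
H has a zero eigenvalue (singular; positive semidefinite but not definite), so H is neither positive definite, negative definite, nor indefinite. The second-order test alone is inconclusive -> degen.
(Indeed, f is constant along the null direction of H through x*, so x* is not a strict local extremum.)

degen


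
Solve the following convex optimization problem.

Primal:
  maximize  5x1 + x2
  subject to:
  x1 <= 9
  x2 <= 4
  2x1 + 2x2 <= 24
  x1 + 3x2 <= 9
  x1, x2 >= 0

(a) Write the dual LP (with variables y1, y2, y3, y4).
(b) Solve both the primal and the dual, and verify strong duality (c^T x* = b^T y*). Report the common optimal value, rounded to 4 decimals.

The standard primal-dual pair for 'max c^T x s.t. A x <= b, x >= 0' is:
  Dual:  min b^T y  s.t.  A^T y >= c,  y >= 0.

So the dual LP is:
  minimize  9y1 + 4y2 + 24y3 + 9y4
  subject to:
    y1 + 2y3 + y4 >= 5
    y2 + 2y3 + 3y4 >= 1
    y1, y2, y3, y4 >= 0

Solving the primal: x* = (9, 0).
  primal value c^T x* = 45.
Solving the dual: y* = (4.6667, 0, 0, 0.3333).
  dual value b^T y* = 45.
Strong duality: c^T x* = b^T y*. Confirmed.

45


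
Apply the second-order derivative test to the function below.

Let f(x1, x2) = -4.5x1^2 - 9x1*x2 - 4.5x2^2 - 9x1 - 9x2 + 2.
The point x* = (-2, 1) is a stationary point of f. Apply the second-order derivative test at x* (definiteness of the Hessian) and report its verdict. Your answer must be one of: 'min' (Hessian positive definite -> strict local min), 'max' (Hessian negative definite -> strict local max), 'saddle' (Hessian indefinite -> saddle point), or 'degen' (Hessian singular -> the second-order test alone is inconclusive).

Compute the Hessian H = grad^2 f:
  H = [[-9, -9], [-9, -9]]
Verify stationarity: grad f(x*) = H x* + g = (0, 0).
Eigenvalues of H: -18, 0.
H has a zero eigenvalue (singular; negative semidefinite but not definite), so H is neither positive definite, negative definite, nor indefinite. The second-order test alone is inconclusive -> degen.
(Indeed, f is constant along the null direction of H through x*, so x* is not a strict local extremum.)

degen


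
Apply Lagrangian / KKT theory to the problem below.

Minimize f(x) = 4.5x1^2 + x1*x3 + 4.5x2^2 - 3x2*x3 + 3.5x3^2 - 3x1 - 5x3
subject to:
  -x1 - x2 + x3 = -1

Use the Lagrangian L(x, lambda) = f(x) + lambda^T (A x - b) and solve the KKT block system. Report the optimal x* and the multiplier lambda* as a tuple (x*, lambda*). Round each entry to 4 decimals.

Form the Lagrangian:
  L(x, lambda) = (1/2) x^T Q x + c^T x + lambda^T (A x - b)
Stationarity (grad_x L = 0): Q x + c + A^T lambda = 0.
Primal feasibility: A x = b.

This gives the KKT block system:
  [ Q   A^T ] [ x     ]   [-c ]
  [ A    0  ] [ lambda ] = [ b ]

Solving the linear system:
  x*      = (0.7419, 0.529, 0.271)
  lambda* = (3.9484)
  f(x*)   = 0.1839

x* = (0.7419, 0.529, 0.271), lambda* = (3.9484)


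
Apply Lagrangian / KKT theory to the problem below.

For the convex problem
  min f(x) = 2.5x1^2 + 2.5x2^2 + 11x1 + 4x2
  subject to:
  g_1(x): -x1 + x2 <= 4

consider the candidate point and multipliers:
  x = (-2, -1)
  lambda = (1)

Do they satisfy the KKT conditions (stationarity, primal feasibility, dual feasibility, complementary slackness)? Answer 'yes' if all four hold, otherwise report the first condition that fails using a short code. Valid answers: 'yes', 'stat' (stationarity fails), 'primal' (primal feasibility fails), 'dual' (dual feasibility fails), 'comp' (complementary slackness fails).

Gradient of f: grad f(x) = Q x + c = (1, -1)
Constraint values g_i(x) = a_i^T x - b_i:
  g_1((-2, -1)) = -3
Stationarity residual: grad f(x) + sum_i lambda_i a_i = (0, 0)
  -> stationarity OK
Primal feasibility (all g_i <= 0): OK
Dual feasibility (all lambda_i >= 0): OK
Complementary slackness (lambda_i * g_i(x) = 0 for all i): FAILS

Verdict: the first failing condition is complementary_slackness -> comp.

comp


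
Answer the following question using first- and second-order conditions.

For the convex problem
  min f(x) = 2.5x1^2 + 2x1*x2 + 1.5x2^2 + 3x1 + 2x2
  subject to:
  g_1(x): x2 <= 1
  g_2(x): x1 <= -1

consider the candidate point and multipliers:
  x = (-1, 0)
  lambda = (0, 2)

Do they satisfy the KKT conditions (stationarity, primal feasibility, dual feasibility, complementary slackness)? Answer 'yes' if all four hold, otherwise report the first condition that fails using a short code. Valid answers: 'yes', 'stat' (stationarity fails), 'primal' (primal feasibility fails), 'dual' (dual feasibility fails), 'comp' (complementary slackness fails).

Gradient of f: grad f(x) = Q x + c = (-2, 0)
Constraint values g_i(x) = a_i^T x - b_i:
  g_1((-1, 0)) = -1
  g_2((-1, 0)) = 0
Stationarity residual: grad f(x) + sum_i lambda_i a_i = (0, 0)
  -> stationarity OK
Primal feasibility (all g_i <= 0): OK
Dual feasibility (all lambda_i >= 0): OK
Complementary slackness (lambda_i * g_i(x) = 0 for all i): OK

Verdict: yes, KKT holds.

yes


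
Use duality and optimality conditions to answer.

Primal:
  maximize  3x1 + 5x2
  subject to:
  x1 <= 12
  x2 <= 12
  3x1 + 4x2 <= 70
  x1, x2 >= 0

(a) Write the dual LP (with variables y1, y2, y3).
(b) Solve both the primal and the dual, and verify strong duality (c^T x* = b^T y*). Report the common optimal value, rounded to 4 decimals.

The standard primal-dual pair for 'max c^T x s.t. A x <= b, x >= 0' is:
  Dual:  min b^T y  s.t.  A^T y >= c,  y >= 0.

So the dual LP is:
  minimize  12y1 + 12y2 + 70y3
  subject to:
    y1 + 3y3 >= 3
    y2 + 4y3 >= 5
    y1, y2, y3 >= 0

Solving the primal: x* = (7.3333, 12).
  primal value c^T x* = 82.
Solving the dual: y* = (0, 1, 1).
  dual value b^T y* = 82.
Strong duality: c^T x* = b^T y*. Confirmed.

82


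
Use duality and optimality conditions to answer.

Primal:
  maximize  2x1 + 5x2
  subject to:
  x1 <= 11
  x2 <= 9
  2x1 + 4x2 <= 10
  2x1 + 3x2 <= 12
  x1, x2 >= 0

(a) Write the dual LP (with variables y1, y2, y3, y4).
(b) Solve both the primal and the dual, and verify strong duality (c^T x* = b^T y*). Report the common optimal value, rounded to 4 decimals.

The standard primal-dual pair for 'max c^T x s.t. A x <= b, x >= 0' is:
  Dual:  min b^T y  s.t.  A^T y >= c,  y >= 0.

So the dual LP is:
  minimize  11y1 + 9y2 + 10y3 + 12y4
  subject to:
    y1 + 2y3 + 2y4 >= 2
    y2 + 4y3 + 3y4 >= 5
    y1, y2, y3, y4 >= 0

Solving the primal: x* = (0, 2.5).
  primal value c^T x* = 12.5.
Solving the dual: y* = (0, 0, 1.25, 0).
  dual value b^T y* = 12.5.
Strong duality: c^T x* = b^T y*. Confirmed.

12.5


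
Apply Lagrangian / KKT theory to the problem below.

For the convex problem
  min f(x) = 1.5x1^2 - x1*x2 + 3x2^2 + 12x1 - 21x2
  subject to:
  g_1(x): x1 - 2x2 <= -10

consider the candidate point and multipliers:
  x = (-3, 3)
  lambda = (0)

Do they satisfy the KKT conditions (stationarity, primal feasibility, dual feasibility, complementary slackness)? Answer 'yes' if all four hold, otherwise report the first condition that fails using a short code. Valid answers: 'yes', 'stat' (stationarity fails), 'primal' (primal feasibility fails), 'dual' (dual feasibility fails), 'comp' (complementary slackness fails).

Gradient of f: grad f(x) = Q x + c = (0, 0)
Constraint values g_i(x) = a_i^T x - b_i:
  g_1((-3, 3)) = 1
Stationarity residual: grad f(x) + sum_i lambda_i a_i = (0, 0)
  -> stationarity OK
Primal feasibility (all g_i <= 0): FAILS
Dual feasibility (all lambda_i >= 0): OK
Complementary slackness (lambda_i * g_i(x) = 0 for all i): OK

Verdict: the first failing condition is primal_feasibility -> primal.

primal


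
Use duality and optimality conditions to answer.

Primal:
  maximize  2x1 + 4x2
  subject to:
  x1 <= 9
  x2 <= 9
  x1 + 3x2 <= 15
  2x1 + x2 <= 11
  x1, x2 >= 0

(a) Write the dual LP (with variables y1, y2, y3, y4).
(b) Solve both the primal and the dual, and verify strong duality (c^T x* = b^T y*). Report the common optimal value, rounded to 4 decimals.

The standard primal-dual pair for 'max c^T x s.t. A x <= b, x >= 0' is:
  Dual:  min b^T y  s.t.  A^T y >= c,  y >= 0.

So the dual LP is:
  minimize  9y1 + 9y2 + 15y3 + 11y4
  subject to:
    y1 + y3 + 2y4 >= 2
    y2 + 3y3 + y4 >= 4
    y1, y2, y3, y4 >= 0

Solving the primal: x* = (3.6, 3.8).
  primal value c^T x* = 22.4.
Solving the dual: y* = (0, 0, 1.2, 0.4).
  dual value b^T y* = 22.4.
Strong duality: c^T x* = b^T y*. Confirmed.

22.4


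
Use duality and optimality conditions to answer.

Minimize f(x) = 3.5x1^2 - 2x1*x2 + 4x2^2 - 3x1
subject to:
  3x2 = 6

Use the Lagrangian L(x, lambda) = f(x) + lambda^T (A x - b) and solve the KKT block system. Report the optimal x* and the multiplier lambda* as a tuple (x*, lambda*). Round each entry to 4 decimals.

Form the Lagrangian:
  L(x, lambda) = (1/2) x^T Q x + c^T x + lambda^T (A x - b)
Stationarity (grad_x L = 0): Q x + c + A^T lambda = 0.
Primal feasibility: A x = b.

This gives the KKT block system:
  [ Q   A^T ] [ x     ]   [-c ]
  [ A    0  ] [ lambda ] = [ b ]

Solving the linear system:
  x*      = (1, 2)
  lambda* = (-4.6667)
  f(x*)   = 12.5

x* = (1, 2), lambda* = (-4.6667)


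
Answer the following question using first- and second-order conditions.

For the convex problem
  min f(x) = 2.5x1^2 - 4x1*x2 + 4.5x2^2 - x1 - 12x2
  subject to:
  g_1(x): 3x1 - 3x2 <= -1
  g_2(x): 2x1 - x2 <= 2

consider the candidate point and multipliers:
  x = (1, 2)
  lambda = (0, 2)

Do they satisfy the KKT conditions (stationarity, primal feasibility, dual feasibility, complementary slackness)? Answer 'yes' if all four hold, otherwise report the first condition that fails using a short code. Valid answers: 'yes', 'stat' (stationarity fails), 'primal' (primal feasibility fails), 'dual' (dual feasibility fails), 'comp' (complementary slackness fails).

Gradient of f: grad f(x) = Q x + c = (-4, 2)
Constraint values g_i(x) = a_i^T x - b_i:
  g_1((1, 2)) = -2
  g_2((1, 2)) = -2
Stationarity residual: grad f(x) + sum_i lambda_i a_i = (0, 0)
  -> stationarity OK
Primal feasibility (all g_i <= 0): OK
Dual feasibility (all lambda_i >= 0): OK
Complementary slackness (lambda_i * g_i(x) = 0 for all i): FAILS

Verdict: the first failing condition is complementary_slackness -> comp.

comp


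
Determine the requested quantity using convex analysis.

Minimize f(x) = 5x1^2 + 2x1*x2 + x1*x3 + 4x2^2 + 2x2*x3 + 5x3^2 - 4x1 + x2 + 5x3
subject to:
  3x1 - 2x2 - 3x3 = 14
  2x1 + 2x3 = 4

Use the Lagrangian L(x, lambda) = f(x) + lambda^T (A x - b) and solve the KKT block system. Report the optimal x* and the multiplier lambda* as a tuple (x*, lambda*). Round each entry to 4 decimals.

Form the Lagrangian:
  L(x, lambda) = (1/2) x^T Q x + c^T x + lambda^T (A x - b)
Stationarity (grad_x L = 0): Q x + c + A^T lambda = 0.
Primal feasibility: A x = b.

This gives the KKT block system:
  [ Q   A^T ] [ x     ]   [-c ]
  [ A    0  ] [ lambda ] = [ b ]

Solving the linear system:
  x*      = (2.8, -1.6, -0.8)
  lambda* = (-3.9, -4.15)
  f(x*)   = 27.2

x* = (2.8, -1.6, -0.8), lambda* = (-3.9, -4.15)


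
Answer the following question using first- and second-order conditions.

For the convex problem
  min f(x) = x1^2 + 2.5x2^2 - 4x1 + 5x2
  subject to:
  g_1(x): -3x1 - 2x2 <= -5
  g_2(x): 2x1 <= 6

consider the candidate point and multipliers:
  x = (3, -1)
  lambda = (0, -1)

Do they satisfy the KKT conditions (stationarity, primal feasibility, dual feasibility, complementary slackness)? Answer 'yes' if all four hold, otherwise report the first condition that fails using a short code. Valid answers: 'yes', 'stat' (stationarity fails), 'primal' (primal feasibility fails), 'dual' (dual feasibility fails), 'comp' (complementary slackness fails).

Gradient of f: grad f(x) = Q x + c = (2, 0)
Constraint values g_i(x) = a_i^T x - b_i:
  g_1((3, -1)) = -2
  g_2((3, -1)) = 0
Stationarity residual: grad f(x) + sum_i lambda_i a_i = (0, 0)
  -> stationarity OK
Primal feasibility (all g_i <= 0): OK
Dual feasibility (all lambda_i >= 0): FAILS
Complementary slackness (lambda_i * g_i(x) = 0 for all i): OK

Verdict: the first failing condition is dual_feasibility -> dual.

dual


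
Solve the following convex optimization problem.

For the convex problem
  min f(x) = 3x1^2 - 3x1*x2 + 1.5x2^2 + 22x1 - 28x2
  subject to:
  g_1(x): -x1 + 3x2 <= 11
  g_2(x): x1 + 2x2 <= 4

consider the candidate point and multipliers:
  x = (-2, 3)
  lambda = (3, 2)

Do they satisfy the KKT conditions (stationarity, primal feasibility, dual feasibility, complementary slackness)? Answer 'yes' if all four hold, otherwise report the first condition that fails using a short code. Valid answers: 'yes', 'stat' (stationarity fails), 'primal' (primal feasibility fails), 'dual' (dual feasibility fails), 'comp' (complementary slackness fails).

Gradient of f: grad f(x) = Q x + c = (1, -13)
Constraint values g_i(x) = a_i^T x - b_i:
  g_1((-2, 3)) = 0
  g_2((-2, 3)) = 0
Stationarity residual: grad f(x) + sum_i lambda_i a_i = (0, 0)
  -> stationarity OK
Primal feasibility (all g_i <= 0): OK
Dual feasibility (all lambda_i >= 0): OK
Complementary slackness (lambda_i * g_i(x) = 0 for all i): OK

Verdict: yes, KKT holds.

yes


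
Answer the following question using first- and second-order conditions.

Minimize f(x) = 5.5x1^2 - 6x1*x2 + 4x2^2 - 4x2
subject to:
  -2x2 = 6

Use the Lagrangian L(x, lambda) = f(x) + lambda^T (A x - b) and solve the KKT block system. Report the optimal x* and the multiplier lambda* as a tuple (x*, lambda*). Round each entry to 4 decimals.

Form the Lagrangian:
  L(x, lambda) = (1/2) x^T Q x + c^T x + lambda^T (A x - b)
Stationarity (grad_x L = 0): Q x + c + A^T lambda = 0.
Primal feasibility: A x = b.

This gives the KKT block system:
  [ Q   A^T ] [ x     ]   [-c ]
  [ A    0  ] [ lambda ] = [ b ]

Solving the linear system:
  x*      = (-1.6364, -3)
  lambda* = (-9.0909)
  f(x*)   = 33.2727

x* = (-1.6364, -3), lambda* = (-9.0909)


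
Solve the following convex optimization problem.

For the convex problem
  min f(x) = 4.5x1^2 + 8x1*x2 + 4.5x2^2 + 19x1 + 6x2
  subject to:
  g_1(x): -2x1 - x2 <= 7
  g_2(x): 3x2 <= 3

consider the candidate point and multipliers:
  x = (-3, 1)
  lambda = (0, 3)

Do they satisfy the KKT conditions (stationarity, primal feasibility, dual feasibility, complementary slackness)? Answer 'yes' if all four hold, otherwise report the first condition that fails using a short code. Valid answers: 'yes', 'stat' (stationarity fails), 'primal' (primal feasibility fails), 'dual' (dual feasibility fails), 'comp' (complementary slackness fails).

Gradient of f: grad f(x) = Q x + c = (0, -9)
Constraint values g_i(x) = a_i^T x - b_i:
  g_1((-3, 1)) = -2
  g_2((-3, 1)) = 0
Stationarity residual: grad f(x) + sum_i lambda_i a_i = (0, 0)
  -> stationarity OK
Primal feasibility (all g_i <= 0): OK
Dual feasibility (all lambda_i >= 0): OK
Complementary slackness (lambda_i * g_i(x) = 0 for all i): OK

Verdict: yes, KKT holds.

yes


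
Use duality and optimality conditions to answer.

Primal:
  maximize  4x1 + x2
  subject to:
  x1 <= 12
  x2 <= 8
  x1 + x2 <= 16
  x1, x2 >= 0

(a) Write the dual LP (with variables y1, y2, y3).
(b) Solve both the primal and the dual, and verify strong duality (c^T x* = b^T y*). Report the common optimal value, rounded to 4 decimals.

The standard primal-dual pair for 'max c^T x s.t. A x <= b, x >= 0' is:
  Dual:  min b^T y  s.t.  A^T y >= c,  y >= 0.

So the dual LP is:
  minimize  12y1 + 8y2 + 16y3
  subject to:
    y1 + y3 >= 4
    y2 + y3 >= 1
    y1, y2, y3 >= 0

Solving the primal: x* = (12, 4).
  primal value c^T x* = 52.
Solving the dual: y* = (3, 0, 1).
  dual value b^T y* = 52.
Strong duality: c^T x* = b^T y*. Confirmed.

52


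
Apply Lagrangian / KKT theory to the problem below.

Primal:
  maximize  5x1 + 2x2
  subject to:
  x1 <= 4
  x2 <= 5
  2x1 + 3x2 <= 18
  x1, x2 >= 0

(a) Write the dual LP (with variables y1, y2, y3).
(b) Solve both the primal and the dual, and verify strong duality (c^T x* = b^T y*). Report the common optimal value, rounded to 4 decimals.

The standard primal-dual pair for 'max c^T x s.t. A x <= b, x >= 0' is:
  Dual:  min b^T y  s.t.  A^T y >= c,  y >= 0.

So the dual LP is:
  minimize  4y1 + 5y2 + 18y3
  subject to:
    y1 + 2y3 >= 5
    y2 + 3y3 >= 2
    y1, y2, y3 >= 0

Solving the primal: x* = (4, 3.3333).
  primal value c^T x* = 26.6667.
Solving the dual: y* = (3.6667, 0, 0.6667).
  dual value b^T y* = 26.6667.
Strong duality: c^T x* = b^T y*. Confirmed.

26.6667


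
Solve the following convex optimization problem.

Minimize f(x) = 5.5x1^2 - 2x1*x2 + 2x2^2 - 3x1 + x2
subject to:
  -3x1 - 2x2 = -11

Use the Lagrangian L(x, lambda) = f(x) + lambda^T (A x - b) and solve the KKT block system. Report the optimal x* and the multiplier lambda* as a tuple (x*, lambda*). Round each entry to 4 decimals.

Form the Lagrangian:
  L(x, lambda) = (1/2) x^T Q x + c^T x + lambda^T (A x - b)
Stationarity (grad_x L = 0): Q x + c + A^T lambda = 0.
Primal feasibility: A x = b.

This gives the KKT block system:
  [ Q   A^T ] [ x     ]   [-c ]
  [ A    0  ] [ lambda ] = [ b ]

Solving the linear system:
  x*      = (1.8654, 2.7019)
  lambda* = (4.0385)
  f(x*)   = 20.7644

x* = (1.8654, 2.7019), lambda* = (4.0385)


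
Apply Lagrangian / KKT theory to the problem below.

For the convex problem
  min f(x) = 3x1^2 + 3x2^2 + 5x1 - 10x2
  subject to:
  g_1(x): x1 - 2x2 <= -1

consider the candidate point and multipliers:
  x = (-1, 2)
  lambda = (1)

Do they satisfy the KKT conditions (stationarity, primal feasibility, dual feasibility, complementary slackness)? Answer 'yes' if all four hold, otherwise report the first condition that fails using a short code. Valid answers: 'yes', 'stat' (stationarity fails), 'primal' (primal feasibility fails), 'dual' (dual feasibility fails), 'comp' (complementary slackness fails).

Gradient of f: grad f(x) = Q x + c = (-1, 2)
Constraint values g_i(x) = a_i^T x - b_i:
  g_1((-1, 2)) = -4
Stationarity residual: grad f(x) + sum_i lambda_i a_i = (0, 0)
  -> stationarity OK
Primal feasibility (all g_i <= 0): OK
Dual feasibility (all lambda_i >= 0): OK
Complementary slackness (lambda_i * g_i(x) = 0 for all i): FAILS

Verdict: the first failing condition is complementary_slackness -> comp.

comp


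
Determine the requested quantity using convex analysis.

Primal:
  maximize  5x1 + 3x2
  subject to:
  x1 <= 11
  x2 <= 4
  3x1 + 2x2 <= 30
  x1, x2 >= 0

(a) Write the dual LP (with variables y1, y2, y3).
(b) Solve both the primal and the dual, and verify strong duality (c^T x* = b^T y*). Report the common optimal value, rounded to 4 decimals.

The standard primal-dual pair for 'max c^T x s.t. A x <= b, x >= 0' is:
  Dual:  min b^T y  s.t.  A^T y >= c,  y >= 0.

So the dual LP is:
  minimize  11y1 + 4y2 + 30y3
  subject to:
    y1 + 3y3 >= 5
    y2 + 2y3 >= 3
    y1, y2, y3 >= 0

Solving the primal: x* = (10, 0).
  primal value c^T x* = 50.
Solving the dual: y* = (0, 0, 1.6667).
  dual value b^T y* = 50.
Strong duality: c^T x* = b^T y*. Confirmed.

50


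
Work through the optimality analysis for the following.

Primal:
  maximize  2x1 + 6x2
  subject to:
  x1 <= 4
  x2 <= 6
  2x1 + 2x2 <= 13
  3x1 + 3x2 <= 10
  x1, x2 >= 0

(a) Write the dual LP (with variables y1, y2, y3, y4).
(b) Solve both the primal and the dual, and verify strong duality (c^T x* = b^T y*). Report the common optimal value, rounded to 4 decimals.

The standard primal-dual pair for 'max c^T x s.t. A x <= b, x >= 0' is:
  Dual:  min b^T y  s.t.  A^T y >= c,  y >= 0.

So the dual LP is:
  minimize  4y1 + 6y2 + 13y3 + 10y4
  subject to:
    y1 + 2y3 + 3y4 >= 2
    y2 + 2y3 + 3y4 >= 6
    y1, y2, y3, y4 >= 0

Solving the primal: x* = (0, 3.3333).
  primal value c^T x* = 20.
Solving the dual: y* = (0, 0, 0, 2).
  dual value b^T y* = 20.
Strong duality: c^T x* = b^T y*. Confirmed.

20


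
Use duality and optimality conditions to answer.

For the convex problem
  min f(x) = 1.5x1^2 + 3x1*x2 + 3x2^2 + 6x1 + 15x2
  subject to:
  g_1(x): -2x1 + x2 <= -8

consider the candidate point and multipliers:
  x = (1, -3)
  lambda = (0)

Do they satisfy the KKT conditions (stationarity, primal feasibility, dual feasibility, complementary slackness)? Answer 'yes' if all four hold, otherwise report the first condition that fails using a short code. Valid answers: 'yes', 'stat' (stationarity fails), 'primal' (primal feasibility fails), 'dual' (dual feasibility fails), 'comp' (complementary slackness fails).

Gradient of f: grad f(x) = Q x + c = (0, 0)
Constraint values g_i(x) = a_i^T x - b_i:
  g_1((1, -3)) = 3
Stationarity residual: grad f(x) + sum_i lambda_i a_i = (0, 0)
  -> stationarity OK
Primal feasibility (all g_i <= 0): FAILS
Dual feasibility (all lambda_i >= 0): OK
Complementary slackness (lambda_i * g_i(x) = 0 for all i): OK

Verdict: the first failing condition is primal_feasibility -> primal.

primal


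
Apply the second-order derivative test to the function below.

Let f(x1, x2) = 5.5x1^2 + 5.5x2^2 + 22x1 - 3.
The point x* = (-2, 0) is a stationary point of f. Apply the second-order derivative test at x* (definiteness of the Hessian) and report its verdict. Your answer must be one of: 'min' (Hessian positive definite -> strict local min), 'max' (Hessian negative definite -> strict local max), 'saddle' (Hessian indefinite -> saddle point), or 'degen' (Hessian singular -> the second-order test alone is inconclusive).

Compute the Hessian H = grad^2 f:
  H = [[11, 0], [0, 11]]
Verify stationarity: grad f(x*) = H x* + g = (0, 0).
Eigenvalues of H: 11, 11.
Both eigenvalues > 0, so H is positive definite -> x* is a strict local min.

min


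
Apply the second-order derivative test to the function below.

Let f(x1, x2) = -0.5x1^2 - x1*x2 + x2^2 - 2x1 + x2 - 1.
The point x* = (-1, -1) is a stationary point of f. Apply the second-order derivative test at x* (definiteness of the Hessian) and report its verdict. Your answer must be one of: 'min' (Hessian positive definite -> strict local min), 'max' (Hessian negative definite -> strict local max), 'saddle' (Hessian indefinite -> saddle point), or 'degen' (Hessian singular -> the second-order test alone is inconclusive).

Compute the Hessian H = grad^2 f:
  H = [[-1, -1], [-1, 2]]
Verify stationarity: grad f(x*) = H x* + g = (0, 0).
Eigenvalues of H: -1.3028, 2.3028.
Eigenvalues have mixed signs, so H is indefinite -> x* is a saddle point.

saddle


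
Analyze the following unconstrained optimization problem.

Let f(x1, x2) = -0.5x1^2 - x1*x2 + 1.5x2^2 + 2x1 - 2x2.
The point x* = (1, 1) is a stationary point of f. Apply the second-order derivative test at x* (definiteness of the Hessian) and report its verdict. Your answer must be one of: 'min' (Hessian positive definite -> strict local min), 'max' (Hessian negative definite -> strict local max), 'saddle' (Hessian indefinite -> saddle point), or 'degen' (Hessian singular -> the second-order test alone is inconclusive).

Compute the Hessian H = grad^2 f:
  H = [[-1, -1], [-1, 3]]
Verify stationarity: grad f(x*) = H x* + g = (0, 0).
Eigenvalues of H: -1.2361, 3.2361.
Eigenvalues have mixed signs, so H is indefinite -> x* is a saddle point.

saddle
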